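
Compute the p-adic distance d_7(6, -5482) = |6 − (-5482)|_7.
d_7(6, -5482) = 1/343

Step 1 — x − y = 6 − (-5482) = 5488. Step 2 — v_7(5488) = 3 (factor: 5488 = (7^3 · 16); the sign does not affect v_p). Step 3 — |x − y|_7 = 7^{-3} = 1/343.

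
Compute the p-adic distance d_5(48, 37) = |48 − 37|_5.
d_5(48, 37) = 1

Step 1 — x − y = 48 − 37 = 11. Step 2 — v_5(11) = 0 (factor: 11 = (5^0 · 11); the sign does not affect v_p). Step 3 — |x − y|_5 = 5^{0} = 1.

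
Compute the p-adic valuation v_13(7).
v_13(7) = 0

v_13(n) is the largest exponent k such that 13^k divides n. Factor out: 7 = 13^0 · 7. (Sign doesn't affect v_p.) So v_13(7) = 0.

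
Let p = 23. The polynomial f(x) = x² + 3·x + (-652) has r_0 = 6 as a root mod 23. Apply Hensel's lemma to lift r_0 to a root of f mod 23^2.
r_1 = 328 (mod 529)

Hensel: r_{i+1} = r_i − f(r_i)·(f′(r_i))^{-1} mod 23^{i+2}, f′(x) = 2x + 3. Iterate:
  r_0 = 6 (mod 23)
  r_1 = 328 (mod 529)
Final: r = 328 satisfies f(r) ≡ 0 mod 23^2.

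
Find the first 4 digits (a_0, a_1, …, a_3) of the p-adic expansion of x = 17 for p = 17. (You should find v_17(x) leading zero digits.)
(a_0, …, a_3) = (0, 1, 0, 0)

v_17(17) = 1, so a_0 = ... = a_0 = 0. Factor out: x = 17^1 · u with u = 1 a unit in ℤ_17. Expand u iteratively via a_{v+i} = u_i mod 17, u_{i+1} = (u_i − a_{v+i})/17:
  u_0 = 1;  a_1 = 1;  u_1 = (u_0 − 1)/17 = 0
  u_1 = 0;  a_2 = 0;  u_2 = (u_1 − 0)/17 = 0
  u_2 = 0;  a_3 = 0;  u_3 = (u_2 − 0)/17 = 0
Digits: (0, 1, 0, 0).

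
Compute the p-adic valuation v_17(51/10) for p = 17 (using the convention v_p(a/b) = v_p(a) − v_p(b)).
v_17(51/10) = 1

Factor powers of 17 from the numerator and denominator of the reduced fraction: 51 = 17^1 · 3 and 10 = 17^0 · 10. Apply v_p(a/b) = v_p(a) − v_p(b): v_17(51/10) = 1 − 0 = 1.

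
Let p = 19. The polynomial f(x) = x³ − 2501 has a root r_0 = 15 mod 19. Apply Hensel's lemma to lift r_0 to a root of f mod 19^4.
r_3 = 81658 (mod 130321)

Hensel: r_{i+1} = r_i − f(r_i)/f′(r_i) mod 19^{i+2}, where f′(x) = 3x². Iterate:
  r_0 = 15 (mod 19)
  r_1 = 72 (mod 361)
  r_2 = 6209 (mod 6859)
  r_3 = 81658 (mod 130321)
Final: r = 81658 with f(r) ≡ 0 mod 19^4.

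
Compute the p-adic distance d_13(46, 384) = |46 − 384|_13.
d_13(46, 384) = 1/169

Step 1 — x − y = 46 − 384 = -338. Step 2 — v_13(-338) = 2 (factor: -338 = −(13^2 · 2); the sign does not affect v_p). Step 3 — |x − y|_13 = 13^{-2} = 1/169.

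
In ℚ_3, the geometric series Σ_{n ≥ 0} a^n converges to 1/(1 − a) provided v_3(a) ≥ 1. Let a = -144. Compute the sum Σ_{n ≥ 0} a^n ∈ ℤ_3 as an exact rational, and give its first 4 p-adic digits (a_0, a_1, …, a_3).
Σ a^n = 1/(1 − a) = 1/145;  first 4 digits = (1, 0, 2, 0)

v_3(a) = 2 ≥ 1, so the series converges in ℤ_3 to 1/(1 − a) = 1/(1 − (-144)) = 1/145. Expand this rational in ℤ_3: compute digits iteratively via d_i = x_i mod 3, x_{i+1} = (x_i − d_i)/3. The first 4 digits are (1, 0, 2, 0).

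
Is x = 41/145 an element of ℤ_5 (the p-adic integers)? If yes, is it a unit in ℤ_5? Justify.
x ∉ ℤ_5 (v_5(x) = -1 < 0)

ℤ_5 = {x ∈ ℚ_5 : v_5(x) ≥ 0} and ℤ_5^× = {x ∈ ℤ_5 : v_5(x) = 0}. Here v_5(41/145) = v_5(num) − v_5(den) = -1; compare against these criteria.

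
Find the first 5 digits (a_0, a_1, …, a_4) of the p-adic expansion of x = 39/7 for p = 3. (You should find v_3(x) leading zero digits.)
(a_0, …, a_4) = (0, 1, 2, 2, 0)

v_3(39/7) = 1, so a_0 = ... = a_0 = 0. Factor out: x = 3^1 · u with u = 13/7 a unit in ℤ_3. Expand u iteratively via a_{v+i} = u_i mod 3, u_{i+1} = (u_i − a_{v+i})/3:
  u_0 = 13/7;  a_1 = 1;  u_1 = (u_0 − 1)/3 = 2/7
  u_1 = 2/7;  a_2 = 2;  u_2 = (u_1 − 2)/3 = -4/7
  u_2 = -4/7;  a_3 = 2;  u_3 = (u_2 − 2)/3 = -6/7
  u_3 = -6/7;  a_4 = 0;  u_4 = (u_3 − 0)/3 = -2/7
Digits: (0, 1, 2, 2, 0).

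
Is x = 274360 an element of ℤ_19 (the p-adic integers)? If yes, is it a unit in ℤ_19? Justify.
x ∈ ℤ_19 but not a unit; v_19(x) = 3 > 0

ℤ_19 = {x ∈ ℚ_19 : v_19(x) ≥ 0} and ℤ_19^× = {x ∈ ℤ_19 : v_19(x) = 0}. Here v_19(274360) = v_19(num) − v_19(den) = 3; compare against these criteria.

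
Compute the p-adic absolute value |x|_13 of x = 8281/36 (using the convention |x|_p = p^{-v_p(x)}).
|8281/36|_13 = 1/169

Step 1 — compute v_13(x) by factoring powers of 13 out of the numerator and denominator: v_13(8281/36) = 2. Step 2 — apply |x|_p = p^{-v_p(x)} = 13^{-2} = 1/169.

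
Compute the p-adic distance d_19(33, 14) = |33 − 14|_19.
d_19(33, 14) = 1/19

Step 1 — x − y = 33 − 14 = 19. Step 2 — v_19(19) = 1 (factor: 19 = (19^1 · 1); the sign does not affect v_p). Step 3 — |x − y|_19 = 19^{-1} = 1/19.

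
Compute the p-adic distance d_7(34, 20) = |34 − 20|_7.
d_7(34, 20) = 1/7

Step 1 — x − y = 34 − 20 = 14. Step 2 — v_7(14) = 1 (factor: 14 = (7^1 · 2); the sign does not affect v_p). Step 3 — |x − y|_7 = 7^{-1} = 1/7.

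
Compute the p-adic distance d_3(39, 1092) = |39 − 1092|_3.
d_3(39, 1092) = 1/81

Step 1 — x − y = 39 − 1092 = -1053. Step 2 — v_3(-1053) = 4 (factor: -1053 = −(3^4 · 13); the sign does not affect v_p). Step 3 — |x − y|_3 = 3^{-4} = 1/81.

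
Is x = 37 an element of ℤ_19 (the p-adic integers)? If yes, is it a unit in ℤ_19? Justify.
x ∈ ℤ_19^× (unit); v_19(x) = 0

ℤ_19 = {x ∈ ℚ_19 : v_19(x) ≥ 0} and ℤ_19^× = {x ∈ ℤ_19 : v_19(x) = 0}. Here v_19(37) = v_19(num) − v_19(den) = 0; compare against these criteria.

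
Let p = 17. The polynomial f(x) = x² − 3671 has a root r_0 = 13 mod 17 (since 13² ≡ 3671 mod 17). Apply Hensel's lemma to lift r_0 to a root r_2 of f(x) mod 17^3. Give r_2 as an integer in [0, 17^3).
r_2 = 4127 (mod 4913)

Hensel's recurrence: r_{i+1} = r_i − f(r_i)·(f′(r_i))^{-1} mod 17^{i+2}, with f′(x) = 2x. Iterate:
  r_0 = 13 (mod 17)
  r_1 = 81 (mod 289)
  r_2 = 4127 (mod 4913)
Final: r_2 = 4127, and one checks f(r_2) ≡ 0 mod 17^3.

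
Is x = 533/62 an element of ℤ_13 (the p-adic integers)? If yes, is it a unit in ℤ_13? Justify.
x ∈ ℤ_13 but not a unit; v_13(x) = 1 > 0

ℤ_13 = {x ∈ ℚ_13 : v_13(x) ≥ 0} and ℤ_13^× = {x ∈ ℤ_13 : v_13(x) = 0}. Here v_13(533/62) = v_13(num) − v_13(den) = 1; compare against these criteria.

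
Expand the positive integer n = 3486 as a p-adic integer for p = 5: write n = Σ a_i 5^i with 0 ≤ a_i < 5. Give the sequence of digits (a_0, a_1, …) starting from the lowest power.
(a_0, a_1, …) = (1, 2, 4, 2, 0, 1)

Repeated division by 5 gives the digits low-to-high: 3486 = 1 + 2·5^1 + 4·5^2 + 2·5^3 + 1·5^5. Digit sequence: (1, 2, 4, 2, 0, 1).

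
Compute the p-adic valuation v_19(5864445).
v_19(5864445) = 4

v_19(n) is the largest exponent k such that 19^k divides n. Factor out: 5864445 = 19^4 · 45. (Sign doesn't affect v_p.) So v_19(5864445) = 4.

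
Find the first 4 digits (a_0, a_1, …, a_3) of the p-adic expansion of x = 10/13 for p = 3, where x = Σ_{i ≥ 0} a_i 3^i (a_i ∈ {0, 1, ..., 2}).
(a_0, …, a_3) = (1, 2, 0, 0)

v_3(10/13) = 0 (numerator and denominator both coprime to 3), so x ∈ ℤ_3^×. Compute digits iteratively via a_i = x_i mod 3, x_{i+1} = (x_i − a_i)/3, with x_0 = x:
  x_0 = 10/13;  a_0 = 1;  x_1 = (x_0 − 1)/3 = -1/13
  x_1 = -1/13;  a_1 = 2;  x_2 = (x_1 − 2)/3 = -9/13
  x_2 = -9/13;  a_2 = 0;  x_3 = (x_2 − 0)/3 = -3/13
  x_3 = -3/13;  a_3 = 0;  x_4 = (x_3 − 0)/3 = -1/13
Digits: (1, 2, 0, 0).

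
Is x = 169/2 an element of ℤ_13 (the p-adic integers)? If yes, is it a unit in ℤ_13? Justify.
x ∈ ℤ_13 but not a unit; v_13(x) = 2 > 0

ℤ_13 = {x ∈ ℚ_13 : v_13(x) ≥ 0} and ℤ_13^× = {x ∈ ℤ_13 : v_13(x) = 0}. Here v_13(169/2) = v_13(num) − v_13(den) = 2; compare against these criteria.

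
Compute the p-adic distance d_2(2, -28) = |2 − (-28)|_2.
d_2(2, -28) = 1/2

Step 1 — x − y = 2 − (-28) = 30. Step 2 — v_2(30) = 1 (factor: 30 = (2^1 · 15); the sign does not affect v_p). Step 3 — |x − y|_2 = 2^{-1} = 1/2.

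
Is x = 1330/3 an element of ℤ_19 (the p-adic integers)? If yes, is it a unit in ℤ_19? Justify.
x ∈ ℤ_19 but not a unit; v_19(x) = 1 > 0

ℤ_19 = {x ∈ ℚ_19 : v_19(x) ≥ 0} and ℤ_19^× = {x ∈ ℤ_19 : v_19(x) = 0}. Here v_19(1330/3) = v_19(num) − v_19(den) = 1; compare against these criteria.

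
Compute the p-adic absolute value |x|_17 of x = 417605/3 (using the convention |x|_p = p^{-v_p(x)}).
|417605/3|_17 = 1/83521

Step 1 — compute v_17(x) by factoring powers of 17 out of the numerator and denominator: v_17(417605/3) = 4. Step 2 — apply |x|_p = p^{-v_p(x)} = 17^{-4} = 1/83521.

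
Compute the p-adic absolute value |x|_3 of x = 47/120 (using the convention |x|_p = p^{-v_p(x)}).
|47/120|_3 = 3

Step 1 — compute v_3(x) by factoring powers of 3 out of the numerator and denominator: v_3(47/120) = -1. Step 2 — apply |x|_p = p^{-v_p(x)} = 3^{1} = 3.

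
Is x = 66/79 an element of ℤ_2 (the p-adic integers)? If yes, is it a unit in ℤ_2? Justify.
x ∈ ℤ_2 but not a unit; v_2(x) = 1 > 0

ℤ_2 = {x ∈ ℚ_2 : v_2(x) ≥ 0} and ℤ_2^× = {x ∈ ℤ_2 : v_2(x) = 0}. Here v_2(66/79) = v_2(num) − v_2(den) = 1; compare against these criteria.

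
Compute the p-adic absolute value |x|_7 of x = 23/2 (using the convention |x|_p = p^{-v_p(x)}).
|23/2|_7 = 1

Step 1 — compute v_7(x) by factoring powers of 7 out of the numerator and denominator: v_7(23/2) = 0. Step 2 — apply |x|_p = p^{-v_p(x)} = 7^{0} = 1.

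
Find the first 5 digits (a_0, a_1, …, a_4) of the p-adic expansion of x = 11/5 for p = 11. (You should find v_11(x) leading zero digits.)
(a_0, …, a_4) = (0, 9, 8, 8, 8)

v_11(11/5) = 1, so a_0 = ... = a_0 = 0. Factor out: x = 11^1 · u with u = 1/5 a unit in ℤ_11. Expand u iteratively via a_{v+i} = u_i mod 11, u_{i+1} = (u_i − a_{v+i})/11:
  u_0 = 1/5;  a_1 = 9;  u_1 = (u_0 − 9)/11 = -4/5
  u_1 = -4/5;  a_2 = 8;  u_2 = (u_1 − 8)/11 = -4/5
  u_2 = -4/5;  a_3 = 8;  u_3 = (u_2 − 8)/11 = -4/5
  u_3 = -4/5;  a_4 = 8;  u_4 = (u_3 − 8)/11 = -4/5
Digits: (0, 9, 8, 8, 8).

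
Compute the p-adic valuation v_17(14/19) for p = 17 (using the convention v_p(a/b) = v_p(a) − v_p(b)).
v_17(14/19) = 0

Factor powers of 17 from the numerator and denominator of the reduced fraction: 14 = 17^0 · 14 and 19 = 17^0 · 19. Apply v_p(a/b) = v_p(a) − v_p(b): v_17(14/19) = 0 − 0 = 0.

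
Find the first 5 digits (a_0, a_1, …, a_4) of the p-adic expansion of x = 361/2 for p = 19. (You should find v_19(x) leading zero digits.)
(a_0, …, a_4) = (0, 0, 10, 9, 9)

v_19(361/2) = 2, so a_0 = ... = a_1 = 0. Factor out: x = 19^2 · u with u = 1/2 a unit in ℤ_19. Expand u iteratively via a_{v+i} = u_i mod 19, u_{i+1} = (u_i − a_{v+i})/19:
  u_0 = 1/2;  a_2 = 10;  u_1 = (u_0 − 10)/19 = -1/2
  u_1 = -1/2;  a_3 = 9;  u_2 = (u_1 − 9)/19 = -1/2
  u_2 = -1/2;  a_4 = 9;  u_3 = (u_2 − 9)/19 = -1/2
Digits: (0, 0, 10, 9, 9).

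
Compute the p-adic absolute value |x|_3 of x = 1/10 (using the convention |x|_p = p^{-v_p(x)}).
|1/10|_3 = 1

Step 1 — compute v_3(x) by factoring powers of 3 out of the numerator and denominator: v_3(1/10) = 0. Step 2 — apply |x|_p = p^{-v_p(x)} = 3^{0} = 1.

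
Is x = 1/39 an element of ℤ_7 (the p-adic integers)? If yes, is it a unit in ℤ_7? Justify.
x ∈ ℤ_7^× (unit); v_7(x) = 0

ℤ_7 = {x ∈ ℚ_7 : v_7(x) ≥ 0} and ℤ_7^× = {x ∈ ℤ_7 : v_7(x) = 0}. Here v_7(1/39) = v_7(num) − v_7(den) = 0; compare against these criteria.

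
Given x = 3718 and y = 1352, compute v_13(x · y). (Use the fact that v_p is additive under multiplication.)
v_13(5026736) = 4

v_p(x) = 2 (factor: 3718 = 13^2 · 22); v_p(y) = 2 (factor: 1352 = 13^2 · 8). Additivity: v_p(xy) = v_p(x) + v_p(y) = 2 + 2 = 4. (Direct check: xy = 5026736 = 13^4 · (176).)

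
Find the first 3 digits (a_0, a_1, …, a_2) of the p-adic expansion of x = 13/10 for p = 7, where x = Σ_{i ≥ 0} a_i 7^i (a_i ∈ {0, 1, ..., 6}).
(a_0, …, a_2) = (2, 2, 6)

v_7(13/10) = 0 (numerator and denominator both coprime to 7), so x ∈ ℤ_7^×. Compute digits iteratively via a_i = x_i mod 7, x_{i+1} = (x_i − a_i)/7, with x_0 = x:
  x_0 = 13/10;  a_0 = 2;  x_1 = (x_0 − 2)/7 = -1/10
  x_1 = -1/10;  a_1 = 2;  x_2 = (x_1 − 2)/7 = -3/10
  x_2 = -3/10;  a_2 = 6;  x_3 = (x_2 − 6)/7 = -9/10
Digits: (2, 2, 6).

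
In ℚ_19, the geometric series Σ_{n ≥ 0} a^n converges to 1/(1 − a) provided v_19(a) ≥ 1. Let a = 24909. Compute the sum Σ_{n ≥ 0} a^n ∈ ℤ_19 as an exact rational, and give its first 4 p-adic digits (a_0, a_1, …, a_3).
Σ a^n = 1/(1 − a) = -1/24908;  first 4 digits = (1, 0, 12, 3)

v_19(a) = 2 ≥ 1, so the series converges in ℤ_19 to 1/(1 − a) = 1/(1 − 24909) = -1/24908. Expand this rational in ℤ_19: compute digits iteratively via d_i = x_i mod 19, x_{i+1} = (x_i − d_i)/19. The first 4 digits are (1, 0, 12, 3).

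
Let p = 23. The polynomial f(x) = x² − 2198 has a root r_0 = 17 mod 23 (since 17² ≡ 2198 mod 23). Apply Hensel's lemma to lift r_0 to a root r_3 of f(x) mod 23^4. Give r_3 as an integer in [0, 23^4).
r_3 = 99883 (mod 279841)

Hensel's recurrence: r_{i+1} = r_i − f(r_i)·(f′(r_i))^{-1} mod 23^{i+2}, with f′(x) = 2x. Iterate:
  r_0 = 17 (mod 23)
  r_1 = 431 (mod 529)
  r_2 = 2547 (mod 12167)
  r_3 = 99883 (mod 279841)
Final: r_3 = 99883, and one checks f(r_3) ≡ 0 mod 23^4.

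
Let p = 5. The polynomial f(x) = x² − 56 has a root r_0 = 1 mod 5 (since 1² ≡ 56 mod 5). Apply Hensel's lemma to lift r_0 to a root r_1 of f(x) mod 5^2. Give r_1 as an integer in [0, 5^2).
r_1 = 16 (mod 25)

Hensel's recurrence: r_{i+1} = r_i − f(r_i)·(f′(r_i))^{-1} mod 5^{i+2}, with f′(x) = 2x. Iterate:
  r_0 = 1 (mod 5)
  r_1 = 16 (mod 25)
Final: r_1 = 16, and one checks f(r_1) ≡ 0 mod 5^2.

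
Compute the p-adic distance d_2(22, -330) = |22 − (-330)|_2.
d_2(22, -330) = 1/32

Step 1 — x − y = 22 − (-330) = 352. Step 2 — v_2(352) = 5 (factor: 352 = (2^5 · 11); the sign does not affect v_p). Step 3 — |x − y|_2 = 2^{-5} = 1/32.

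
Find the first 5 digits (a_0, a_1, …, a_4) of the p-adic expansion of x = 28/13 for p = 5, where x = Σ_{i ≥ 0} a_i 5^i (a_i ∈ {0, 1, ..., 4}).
(a_0, …, a_4) = (1, 1, 1, 4, 3)

v_5(28/13) = 0 (numerator and denominator both coprime to 5), so x ∈ ℤ_5^×. Compute digits iteratively via a_i = x_i mod 5, x_{i+1} = (x_i − a_i)/5, with x_0 = x:
  x_0 = 28/13;  a_0 = 1;  x_1 = (x_0 − 1)/5 = 3/13
  x_1 = 3/13;  a_1 = 1;  x_2 = (x_1 − 1)/5 = -2/13
  x_2 = -2/13;  a_2 = 1;  x_3 = (x_2 − 1)/5 = -3/13
  x_3 = -3/13;  a_3 = 4;  x_4 = (x_3 − 4)/5 = -11/13
  x_4 = -11/13;  a_4 = 3;  x_5 = (x_4 − 3)/5 = -10/13
Digits: (1, 1, 1, 4, 3).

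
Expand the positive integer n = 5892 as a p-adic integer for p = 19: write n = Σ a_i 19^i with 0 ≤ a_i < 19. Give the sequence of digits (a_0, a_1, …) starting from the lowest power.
(a_0, a_1, …) = (2, 6, 16)

Repeated division by 19 gives the digits low-to-high: 5892 = 2 + 6·19^1 + 16·19^2. Digit sequence: (2, 6, 16).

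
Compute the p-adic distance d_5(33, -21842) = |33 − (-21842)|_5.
d_5(33, -21842) = 1/3125

Step 1 — x − y = 33 − (-21842) = 21875. Step 2 — v_5(21875) = 5 (factor: 21875 = (5^5 · 7); the sign does not affect v_p). Step 3 — |x − y|_5 = 5^{-5} = 1/3125.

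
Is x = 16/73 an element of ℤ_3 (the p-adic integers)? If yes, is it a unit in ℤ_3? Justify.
x ∈ ℤ_3^× (unit); v_3(x) = 0

ℤ_3 = {x ∈ ℚ_3 : v_3(x) ≥ 0} and ℤ_3^× = {x ∈ ℤ_3 : v_3(x) = 0}. Here v_3(16/73) = v_3(num) − v_3(den) = 0; compare against these criteria.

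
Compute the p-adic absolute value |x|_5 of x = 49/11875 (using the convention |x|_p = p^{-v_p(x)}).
|49/11875|_5 = 625

Step 1 — compute v_5(x) by factoring powers of 5 out of the numerator and denominator: v_5(49/11875) = -4. Step 2 — apply |x|_p = p^{-v_p(x)} = 5^{4} = 625.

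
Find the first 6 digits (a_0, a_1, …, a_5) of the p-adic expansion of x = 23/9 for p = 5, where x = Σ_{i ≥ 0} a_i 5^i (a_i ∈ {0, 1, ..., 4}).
(a_0, …, a_5) = (2, 4, 2, 0, 1, 2)

v_5(23/9) = 0 (numerator and denominator both coprime to 5), so x ∈ ℤ_5^×. Compute digits iteratively via a_i = x_i mod 5, x_{i+1} = (x_i − a_i)/5, with x_0 = x:
  x_0 = 23/9;  a_0 = 2;  x_1 = (x_0 − 2)/5 = 1/9
  x_1 = 1/9;  a_1 = 4;  x_2 = (x_1 − 4)/5 = -7/9
  x_2 = -7/9;  a_2 = 2;  x_3 = (x_2 − 2)/5 = -5/9
  x_3 = -5/9;  a_3 = 0;  x_4 = (x_3 − 0)/5 = -1/9
  x_4 = -1/9;  a_4 = 1;  x_5 = (x_4 − 1)/5 = -2/9
  x_5 = -2/9;  a_5 = 2;  x_6 = (x_5 − 2)/5 = -4/9
Digits: (2, 4, 2, 0, 1, 2).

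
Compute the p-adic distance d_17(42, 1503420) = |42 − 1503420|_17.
d_17(42, 1503420) = 1/83521

Step 1 — x − y = 42 − 1503420 = -1503378. Step 2 — v_17(-1503378) = 4 (factor: -1503378 = −(17^4 · 18); the sign does not affect v_p). Step 3 — |x − y|_17 = 17^{-4} = 1/83521.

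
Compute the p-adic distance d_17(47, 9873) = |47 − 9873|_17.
d_17(47, 9873) = 1/4913

Step 1 — x − y = 47 − 9873 = -9826. Step 2 — v_17(-9826) = 3 (factor: -9826 = −(17^3 · 2); the sign does not affect v_p). Step 3 — |x − y|_17 = 17^{-3} = 1/4913.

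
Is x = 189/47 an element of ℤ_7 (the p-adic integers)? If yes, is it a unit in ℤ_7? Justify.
x ∈ ℤ_7 but not a unit; v_7(x) = 1 > 0

ℤ_7 = {x ∈ ℚ_7 : v_7(x) ≥ 0} and ℤ_7^× = {x ∈ ℤ_7 : v_7(x) = 0}. Here v_7(189/47) = v_7(num) − v_7(den) = 1; compare against these criteria.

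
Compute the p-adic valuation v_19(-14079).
v_19(-14079) = 2

v_19(n) is the largest exponent k such that 19^k divides n. Factor out: -14079 = -19^2 · 39. (Sign doesn't affect v_p.) So v_19(-14079) = 2.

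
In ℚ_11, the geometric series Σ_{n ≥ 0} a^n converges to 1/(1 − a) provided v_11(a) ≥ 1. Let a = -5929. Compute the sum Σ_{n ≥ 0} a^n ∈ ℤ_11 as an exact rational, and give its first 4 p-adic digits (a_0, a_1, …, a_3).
Σ a^n = 1/(1 − a) = 1/5930;  first 4 digits = (1, 0, 6, 6)

v_11(a) = 2 ≥ 1, so the series converges in ℤ_11 to 1/(1 − a) = 1/(1 − (-5929)) = 1/5930. Expand this rational in ℤ_11: compute digits iteratively via d_i = x_i mod 11, x_{i+1} = (x_i − d_i)/11. The first 4 digits are (1, 0, 6, 6).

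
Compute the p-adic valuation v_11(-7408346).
v_11(-7408346) = 5

v_11(n) is the largest exponent k such that 11^k divides n. Factor out: -7408346 = -11^5 · 46. (Sign doesn't affect v_p.) So v_11(-7408346) = 5.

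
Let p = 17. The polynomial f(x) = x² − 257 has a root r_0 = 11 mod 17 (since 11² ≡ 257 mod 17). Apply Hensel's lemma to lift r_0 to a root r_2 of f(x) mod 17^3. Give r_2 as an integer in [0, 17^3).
r_2 = 1252 (mod 4913)

Hensel's recurrence: r_{i+1} = r_i − f(r_i)·(f′(r_i))^{-1} mod 17^{i+2}, with f′(x) = 2x. Iterate:
  r_0 = 11 (mod 17)
  r_1 = 96 (mod 289)
  r_2 = 1252 (mod 4913)
Final: r_2 = 1252, and one checks f(r_2) ≡ 0 mod 17^3.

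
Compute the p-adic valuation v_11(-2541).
v_11(-2541) = 2

v_11(n) is the largest exponent k such that 11^k divides n. Factor out: -2541 = -11^2 · 21. (Sign doesn't affect v_p.) So v_11(-2541) = 2.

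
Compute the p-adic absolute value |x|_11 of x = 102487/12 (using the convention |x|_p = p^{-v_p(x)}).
|102487/12|_11 = 1/14641

Step 1 — compute v_11(x) by factoring powers of 11 out of the numerator and denominator: v_11(102487/12) = 4. Step 2 — apply |x|_p = p^{-v_p(x)} = 11^{-4} = 1/14641.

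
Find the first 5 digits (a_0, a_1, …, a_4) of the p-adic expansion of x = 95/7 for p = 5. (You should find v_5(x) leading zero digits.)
(a_0, …, a_4) = (0, 2, 3, 3, 0)

v_5(95/7) = 1, so a_0 = ... = a_0 = 0. Factor out: x = 5^1 · u with u = 19/7 a unit in ℤ_5. Expand u iteratively via a_{v+i} = u_i mod 5, u_{i+1} = (u_i − a_{v+i})/5:
  u_0 = 19/7;  a_1 = 2;  u_1 = (u_0 − 2)/5 = 1/7
  u_1 = 1/7;  a_2 = 3;  u_2 = (u_1 − 3)/5 = -4/7
  u_2 = -4/7;  a_3 = 3;  u_3 = (u_2 − 3)/5 = -5/7
  u_3 = -5/7;  a_4 = 0;  u_4 = (u_3 − 0)/5 = -1/7
Digits: (0, 2, 3, 3, 0).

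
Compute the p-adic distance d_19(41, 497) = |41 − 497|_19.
d_19(41, 497) = 1/19

Step 1 — x − y = 41 − 497 = -456. Step 2 — v_19(-456) = 1 (factor: -456 = −(19^1 · 24); the sign does not affect v_p). Step 3 — |x − y|_19 = 19^{-1} = 1/19.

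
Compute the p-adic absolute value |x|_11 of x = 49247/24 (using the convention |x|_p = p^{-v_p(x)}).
|49247/24|_11 = 1/1331

Step 1 — compute v_11(x) by factoring powers of 11 out of the numerator and denominator: v_11(49247/24) = 3. Step 2 — apply |x|_p = p^{-v_p(x)} = 11^{-3} = 1/1331.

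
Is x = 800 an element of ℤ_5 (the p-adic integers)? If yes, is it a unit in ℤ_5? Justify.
x ∈ ℤ_5 but not a unit; v_5(x) = 2 > 0

ℤ_5 = {x ∈ ℚ_5 : v_5(x) ≥ 0} and ℤ_5^× = {x ∈ ℤ_5 : v_5(x) = 0}. Here v_5(800) = v_5(num) − v_5(den) = 2; compare against these criteria.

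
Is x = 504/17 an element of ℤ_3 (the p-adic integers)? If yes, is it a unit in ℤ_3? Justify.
x ∈ ℤ_3 but not a unit; v_3(x) = 2 > 0

ℤ_3 = {x ∈ ℚ_3 : v_3(x) ≥ 0} and ℤ_3^× = {x ∈ ℤ_3 : v_3(x) = 0}. Here v_3(504/17) = v_3(num) − v_3(den) = 2; compare against these criteria.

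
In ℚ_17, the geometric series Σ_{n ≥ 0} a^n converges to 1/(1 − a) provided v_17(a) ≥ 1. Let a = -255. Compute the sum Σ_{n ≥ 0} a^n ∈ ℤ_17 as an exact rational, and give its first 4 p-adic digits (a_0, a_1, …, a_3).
Σ a^n = 1/(1 − a) = 1/256;  first 4 digits = (1, 2, 3, 4)

v_17(a) = 1 ≥ 1, so the series converges in ℤ_17 to 1/(1 − a) = 1/(1 − (-255)) = 1/256. Expand this rational in ℤ_17: compute digits iteratively via d_i = x_i mod 17, x_{i+1} = (x_i − d_i)/17. The first 4 digits are (1, 2, 3, 4).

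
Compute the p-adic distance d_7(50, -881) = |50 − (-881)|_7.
d_7(50, -881) = 1/49

Step 1 — x − y = 50 − (-881) = 931. Step 2 — v_7(931) = 2 (factor: 931 = (7^2 · 19); the sign does not affect v_p). Step 3 — |x − y|_7 = 7^{-2} = 1/49.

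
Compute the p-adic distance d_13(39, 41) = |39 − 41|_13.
d_13(39, 41) = 1

Step 1 — x − y = 39 − 41 = -2. Step 2 — v_13(-2) = 0 (factor: -2 = −(13^0 · 2); the sign does not affect v_p). Step 3 — |x − y|_13 = 13^{0} = 1.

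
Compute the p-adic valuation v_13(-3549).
v_13(-3549) = 2

v_13(n) is the largest exponent k such that 13^k divides n. Factor out: -3549 = -13^2 · 21. (Sign doesn't affect v_p.) So v_13(-3549) = 2.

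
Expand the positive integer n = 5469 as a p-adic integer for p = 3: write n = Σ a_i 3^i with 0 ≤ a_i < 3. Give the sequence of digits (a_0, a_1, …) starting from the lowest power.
(a_0, a_1, …) = (0, 2, 1, 1, 1, 1, 1, 2)

Repeated division by 3 gives the digits low-to-high: 5469 = 2·3^1 + 1·3^2 + 1·3^3 + 1·3^4 + 1·3^5 + 1·3^6 + 2·3^7. Digit sequence: (0, 2, 1, 1, 1, 1, 1, 2).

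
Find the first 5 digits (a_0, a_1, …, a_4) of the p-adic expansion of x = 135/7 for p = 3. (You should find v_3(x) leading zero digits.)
(a_0, …, a_4) = (0, 0, 0, 2, 0)

v_3(135/7) = 3, so a_0 = ... = a_2 = 0. Factor out: x = 3^3 · u with u = 5/7 a unit in ℤ_3. Expand u iteratively via a_{v+i} = u_i mod 3, u_{i+1} = (u_i − a_{v+i})/3:
  u_0 = 5/7;  a_3 = 2;  u_1 = (u_0 − 2)/3 = -3/7
  u_1 = -3/7;  a_4 = 0;  u_2 = (u_1 − 0)/3 = -1/7
Digits: (0, 0, 0, 2, 0).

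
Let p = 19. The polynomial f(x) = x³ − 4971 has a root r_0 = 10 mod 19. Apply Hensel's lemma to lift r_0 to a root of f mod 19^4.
r_3 = 21309 (mod 130321)

Hensel: r_{i+1} = r_i − f(r_i)/f′(r_i) mod 19^{i+2}, where f′(x) = 3x². Iterate:
  r_0 = 10 (mod 19)
  r_1 = 10 (mod 361)
  r_2 = 732 (mod 6859)
  r_3 = 21309 (mod 130321)
Final: r = 21309 with f(r) ≡ 0 mod 19^4.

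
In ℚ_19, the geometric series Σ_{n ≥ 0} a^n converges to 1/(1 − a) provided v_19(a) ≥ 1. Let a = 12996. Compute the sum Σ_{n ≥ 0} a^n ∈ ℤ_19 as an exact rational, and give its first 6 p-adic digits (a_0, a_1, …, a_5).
Σ a^n = 1/(1 − a) = -1/12995;  first 6 digits = (1, 0, 17, 1, 4, 11)

v_19(a) = 2 ≥ 1, so the series converges in ℤ_19 to 1/(1 − a) = 1/(1 − 12996) = -1/12995. Expand this rational in ℤ_19: compute digits iteratively via d_i = x_i mod 19, x_{i+1} = (x_i − d_i)/19. The first 6 digits are (1, 0, 17, 1, 4, 11).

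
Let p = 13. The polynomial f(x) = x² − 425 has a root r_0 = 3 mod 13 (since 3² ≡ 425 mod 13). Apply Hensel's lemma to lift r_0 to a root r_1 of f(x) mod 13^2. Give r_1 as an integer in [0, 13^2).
r_1 = 16 (mod 169)

Hensel's recurrence: r_{i+1} = r_i − f(r_i)·(f′(r_i))^{-1} mod 13^{i+2}, with f′(x) = 2x. Iterate:
  r_0 = 3 (mod 13)
  r_1 = 16 (mod 169)
Final: r_1 = 16, and one checks f(r_1) ≡ 0 mod 13^2.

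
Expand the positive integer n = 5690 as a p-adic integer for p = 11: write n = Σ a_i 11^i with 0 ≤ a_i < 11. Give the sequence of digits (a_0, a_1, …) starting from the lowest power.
(a_0, a_1, …) = (3, 0, 3, 4)

Repeated division by 11 gives the digits low-to-high: 5690 = 3 + 3·11^2 + 4·11^3. Digit sequence: (3, 0, 3, 4).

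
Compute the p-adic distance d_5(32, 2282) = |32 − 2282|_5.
d_5(32, 2282) = 1/125

Step 1 — x − y = 32 − 2282 = -2250. Step 2 — v_5(-2250) = 3 (factor: -2250 = −(5^3 · 18); the sign does not affect v_p). Step 3 — |x − y|_5 = 5^{-3} = 1/125.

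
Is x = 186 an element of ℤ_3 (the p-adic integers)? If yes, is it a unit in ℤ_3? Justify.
x ∈ ℤ_3 but not a unit; v_3(x) = 1 > 0

ℤ_3 = {x ∈ ℚ_3 : v_3(x) ≥ 0} and ℤ_3^× = {x ∈ ℤ_3 : v_3(x) = 0}. Here v_3(186) = v_3(num) − v_3(den) = 1; compare against these criteria.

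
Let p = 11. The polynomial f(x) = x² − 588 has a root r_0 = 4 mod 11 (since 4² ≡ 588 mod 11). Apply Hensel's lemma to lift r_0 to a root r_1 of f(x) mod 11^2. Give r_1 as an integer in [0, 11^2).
r_1 = 15 (mod 121)

Hensel's recurrence: r_{i+1} = r_i − f(r_i)·(f′(r_i))^{-1} mod 11^{i+2}, with f′(x) = 2x. Iterate:
  r_0 = 4 (mod 11)
  r_1 = 15 (mod 121)
Final: r_1 = 15, and one checks f(r_1) ≡ 0 mod 11^2.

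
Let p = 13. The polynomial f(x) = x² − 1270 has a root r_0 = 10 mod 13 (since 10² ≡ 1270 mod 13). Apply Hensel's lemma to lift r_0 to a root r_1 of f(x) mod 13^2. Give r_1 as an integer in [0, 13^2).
r_1 = 153 (mod 169)

Hensel's recurrence: r_{i+1} = r_i − f(r_i)·(f′(r_i))^{-1} mod 13^{i+2}, with f′(x) = 2x. Iterate:
  r_0 = 10 (mod 13)
  r_1 = 153 (mod 169)
Final: r_1 = 153, and one checks f(r_1) ≡ 0 mod 13^2.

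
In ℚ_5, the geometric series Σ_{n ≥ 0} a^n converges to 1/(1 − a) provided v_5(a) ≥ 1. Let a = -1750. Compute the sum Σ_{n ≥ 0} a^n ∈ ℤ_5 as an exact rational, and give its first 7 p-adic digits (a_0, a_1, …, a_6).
Σ a^n = 1/(1 − a) = 1/1751;  first 7 digits = (1, 0, 0, 1, 2, 4, 0)

v_5(a) = 3 ≥ 1, so the series converges in ℤ_5 to 1/(1 − a) = 1/(1 − (-1750)) = 1/1751. Expand this rational in ℤ_5: compute digits iteratively via d_i = x_i mod 5, x_{i+1} = (x_i − d_i)/5. The first 7 digits are (1, 0, 0, 1, 2, 4, 0).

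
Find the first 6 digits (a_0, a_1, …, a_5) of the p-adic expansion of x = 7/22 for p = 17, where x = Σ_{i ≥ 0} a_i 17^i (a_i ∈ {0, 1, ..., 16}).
(a_0, …, a_5) = (15, 3, 16, 6, 5, 2)

v_17(7/22) = 0 (numerator and denominator both coprime to 17), so x ∈ ℤ_17^×. Compute digits iteratively via a_i = x_i mod 17, x_{i+1} = (x_i − a_i)/17, with x_0 = x:
  x_0 = 7/22;  a_0 = 15;  x_1 = (x_0 − 15)/17 = -19/22
  x_1 = -19/22;  a_1 = 3;  x_2 = (x_1 − 3)/17 = -5/22
  x_2 = -5/22;  a_2 = 16;  x_3 = (x_2 − 16)/17 = -21/22
  x_3 = -21/22;  a_3 = 6;  x_4 = (x_3 − 6)/17 = -9/22
  x_4 = -9/22;  a_4 = 5;  x_5 = (x_4 − 5)/17 = -7/22
  x_5 = -7/22;  a_5 = 2;  x_6 = (x_5 − 2)/17 = -3/22
Digits: (15, 3, 16, 6, 5, 2).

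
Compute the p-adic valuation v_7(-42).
v_7(-42) = 1

v_7(n) is the largest exponent k such that 7^k divides n. Factor out: -42 = -7^1 · 6. (Sign doesn't affect v_p.) So v_7(-42) = 1.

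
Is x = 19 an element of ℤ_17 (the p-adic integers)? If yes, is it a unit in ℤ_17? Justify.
x ∈ ℤ_17^× (unit); v_17(x) = 0

ℤ_17 = {x ∈ ℚ_17 : v_17(x) ≥ 0} and ℤ_17^× = {x ∈ ℤ_17 : v_17(x) = 0}. Here v_17(19) = v_17(num) − v_17(den) = 0; compare against these criteria.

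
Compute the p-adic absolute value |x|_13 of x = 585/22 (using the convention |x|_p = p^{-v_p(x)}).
|585/22|_13 = 1/13

Step 1 — compute v_13(x) by factoring powers of 13 out of the numerator and denominator: v_13(585/22) = 1. Step 2 — apply |x|_p = p^{-v_p(x)} = 13^{-1} = 1/13.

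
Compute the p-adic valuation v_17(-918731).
v_17(-918731) = 4

v_17(n) is the largest exponent k such that 17^k divides n. Factor out: -918731 = -17^4 · 11. (Sign doesn't affect v_p.) So v_17(-918731) = 4.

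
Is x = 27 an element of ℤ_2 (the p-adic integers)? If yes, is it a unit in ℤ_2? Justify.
x ∈ ℤ_2^× (unit); v_2(x) = 0

ℤ_2 = {x ∈ ℚ_2 : v_2(x) ≥ 0} and ℤ_2^× = {x ∈ ℤ_2 : v_2(x) = 0}. Here v_2(27) = v_2(num) − v_2(den) = 0; compare against these criteria.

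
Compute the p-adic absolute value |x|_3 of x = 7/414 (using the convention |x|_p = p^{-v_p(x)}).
|7/414|_3 = 9

Step 1 — compute v_3(x) by factoring powers of 3 out of the numerator and denominator: v_3(7/414) = -2. Step 2 — apply |x|_p = p^{-v_p(x)} = 3^{2} = 9.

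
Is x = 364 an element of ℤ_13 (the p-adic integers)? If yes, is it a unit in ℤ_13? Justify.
x ∈ ℤ_13 but not a unit; v_13(x) = 1 > 0

ℤ_13 = {x ∈ ℚ_13 : v_13(x) ≥ 0} and ℤ_13^× = {x ∈ ℤ_13 : v_13(x) = 0}. Here v_13(364) = v_13(num) − v_13(den) = 1; compare against these criteria.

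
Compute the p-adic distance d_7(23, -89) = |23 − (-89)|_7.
d_7(23, -89) = 1/7

Step 1 — x − y = 23 − (-89) = 112. Step 2 — v_7(112) = 1 (factor: 112 = (7^1 · 16); the sign does not affect v_p). Step 3 — |x − y|_7 = 7^{-1} = 1/7.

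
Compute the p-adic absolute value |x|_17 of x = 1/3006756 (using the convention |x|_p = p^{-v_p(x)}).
|1/3006756|_17 = 83521

Step 1 — compute v_17(x) by factoring powers of 17 out of the numerator and denominator: v_17(1/3006756) = -4. Step 2 — apply |x|_p = p^{-v_p(x)} = 17^{4} = 83521.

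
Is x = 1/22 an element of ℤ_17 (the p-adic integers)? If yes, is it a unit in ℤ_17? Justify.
x ∈ ℤ_17^× (unit); v_17(x) = 0

ℤ_17 = {x ∈ ℚ_17 : v_17(x) ≥ 0} and ℤ_17^× = {x ∈ ℤ_17 : v_17(x) = 0}. Here v_17(1/22) = v_17(num) − v_17(den) = 0; compare against these criteria.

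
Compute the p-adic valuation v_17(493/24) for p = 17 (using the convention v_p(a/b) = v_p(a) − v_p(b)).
v_17(493/24) = 1

Factor powers of 17 from the numerator and denominator of the reduced fraction: 493 = 17^1 · 29 and 24 = 17^0 · 24. Apply v_p(a/b) = v_p(a) − v_p(b): v_17(493/24) = 1 − 0 = 1.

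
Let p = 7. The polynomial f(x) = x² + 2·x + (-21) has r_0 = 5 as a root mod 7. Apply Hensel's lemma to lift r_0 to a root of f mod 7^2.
r_1 = 12 (mod 49)

Hensel: r_{i+1} = r_i − f(r_i)·(f′(r_i))^{-1} mod 7^{i+2}, f′(x) = 2x + 2. Iterate:
  r_0 = 5 (mod 7)
  r_1 = 12 (mod 49)
Final: r = 12 satisfies f(r) ≡ 0 mod 7^2.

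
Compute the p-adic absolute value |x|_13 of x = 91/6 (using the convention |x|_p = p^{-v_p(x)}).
|91/6|_13 = 1/13

Step 1 — compute v_13(x) by factoring powers of 13 out of the numerator and denominator: v_13(91/6) = 1. Step 2 — apply |x|_p = p^{-v_p(x)} = 13^{-1} = 1/13.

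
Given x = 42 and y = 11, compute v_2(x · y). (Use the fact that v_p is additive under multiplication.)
v_2(462) = 1

v_p(x) = 1 (factor: 42 = 2^1 · 21); v_p(y) = 0 (factor: 11 = 2^0 · 11). Additivity: v_p(xy) = v_p(x) + v_p(y) = 1 + 0 = 1. (Direct check: xy = 462 = 2^1 · (231).)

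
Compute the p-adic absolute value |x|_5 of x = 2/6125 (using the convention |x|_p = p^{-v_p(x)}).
|2/6125|_5 = 125

Step 1 — compute v_5(x) by factoring powers of 5 out of the numerator and denominator: v_5(2/6125) = -3. Step 2 — apply |x|_p = p^{-v_p(x)} = 5^{3} = 125.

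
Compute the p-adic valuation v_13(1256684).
v_13(1256684) = 4

v_13(n) is the largest exponent k such that 13^k divides n. Factor out: 1256684 = 13^4 · 44. (Sign doesn't affect v_p.) So v_13(1256684) = 4.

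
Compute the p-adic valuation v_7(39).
v_7(39) = 0

v_7(n) is the largest exponent k such that 7^k divides n. Factor out: 39 = 7^0 · 39. (Sign doesn't affect v_p.) So v_7(39) = 0.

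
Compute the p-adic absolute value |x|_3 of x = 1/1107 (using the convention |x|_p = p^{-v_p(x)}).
|1/1107|_3 = 27

Step 1 — compute v_3(x) by factoring powers of 3 out of the numerator and denominator: v_3(1/1107) = -3. Step 2 — apply |x|_p = p^{-v_p(x)} = 3^{3} = 27.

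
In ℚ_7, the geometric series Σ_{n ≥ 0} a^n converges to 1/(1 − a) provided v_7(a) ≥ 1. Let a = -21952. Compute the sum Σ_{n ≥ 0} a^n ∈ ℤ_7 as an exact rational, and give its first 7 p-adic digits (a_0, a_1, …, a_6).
Σ a^n = 1/(1 − a) = 1/21953;  first 7 digits = (1, 0, 0, 6, 4, 5, 0)

v_7(a) = 3 ≥ 1, so the series converges in ℤ_7 to 1/(1 − a) = 1/(1 − (-21952)) = 1/21953. Expand this rational in ℤ_7: compute digits iteratively via d_i = x_i mod 7, x_{i+1} = (x_i − d_i)/7. The first 7 digits are (1, 0, 0, 6, 4, 5, 0).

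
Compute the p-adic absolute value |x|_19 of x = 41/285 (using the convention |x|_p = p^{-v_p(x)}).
|41/285|_19 = 19

Step 1 — compute v_19(x) by factoring powers of 19 out of the numerator and denominator: v_19(41/285) = -1. Step 2 — apply |x|_p = p^{-v_p(x)} = 19^{1} = 19.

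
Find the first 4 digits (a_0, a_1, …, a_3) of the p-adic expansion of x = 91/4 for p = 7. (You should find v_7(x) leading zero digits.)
(a_0, …, a_3) = (0, 5, 5, 1)

v_7(91/4) = 1, so a_0 = ... = a_0 = 0. Factor out: x = 7^1 · u with u = 13/4 a unit in ℤ_7. Expand u iteratively via a_{v+i} = u_i mod 7, u_{i+1} = (u_i − a_{v+i})/7:
  u_0 = 13/4;  a_1 = 5;  u_1 = (u_0 − 5)/7 = -1/4
  u_1 = -1/4;  a_2 = 5;  u_2 = (u_1 − 5)/7 = -3/4
  u_2 = -3/4;  a_3 = 1;  u_3 = (u_2 − 1)/7 = -1/4
Digits: (0, 5, 5, 1).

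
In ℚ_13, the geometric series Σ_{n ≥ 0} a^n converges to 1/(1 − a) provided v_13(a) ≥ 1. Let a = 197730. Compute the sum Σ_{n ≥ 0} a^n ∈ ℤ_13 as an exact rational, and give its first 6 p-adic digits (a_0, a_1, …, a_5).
Σ a^n = 1/(1 − a) = -1/197729;  first 6 digits = (1, 0, 0, 12, 6, 0)

v_13(a) = 3 ≥ 1, so the series converges in ℤ_13 to 1/(1 − a) = 1/(1 − 197730) = -1/197729. Expand this rational in ℤ_13: compute digits iteratively via d_i = x_i mod 13, x_{i+1} = (x_i − d_i)/13. The first 6 digits are (1, 0, 0, 12, 6, 0).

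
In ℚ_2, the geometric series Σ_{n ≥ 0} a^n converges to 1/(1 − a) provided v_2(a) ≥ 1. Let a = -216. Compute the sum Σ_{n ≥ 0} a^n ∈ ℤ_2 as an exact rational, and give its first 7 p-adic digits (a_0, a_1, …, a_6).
Σ a^n = 1/(1 − a) = 1/217;  first 7 digits = (1, 0, 0, 1, 0, 1, 1)

v_2(a) = 3 ≥ 1, so the series converges in ℤ_2 to 1/(1 − a) = 1/(1 − (-216)) = 1/217. Expand this rational in ℤ_2: compute digits iteratively via d_i = x_i mod 2, x_{i+1} = (x_i − d_i)/2. The first 7 digits are (1, 0, 0, 1, 0, 1, 1).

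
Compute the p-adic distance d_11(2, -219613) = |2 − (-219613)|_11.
d_11(2, -219613) = 1/14641

Step 1 — x − y = 2 − (-219613) = 219615. Step 2 — v_11(219615) = 4 (factor: 219615 = (11^4 · 15); the sign does not affect v_p). Step 3 — |x − y|_11 = 11^{-4} = 1/14641.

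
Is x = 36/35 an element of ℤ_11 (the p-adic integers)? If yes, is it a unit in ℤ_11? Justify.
x ∈ ℤ_11^× (unit); v_11(x) = 0

ℤ_11 = {x ∈ ℚ_11 : v_11(x) ≥ 0} and ℤ_11^× = {x ∈ ℤ_11 : v_11(x) = 0}. Here v_11(36/35) = v_11(num) − v_11(den) = 0; compare against these criteria.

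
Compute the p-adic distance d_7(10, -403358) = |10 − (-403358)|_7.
d_7(10, -403358) = 1/16807

Step 1 — x − y = 10 − (-403358) = 403368. Step 2 — v_7(403368) = 5 (factor: 403368 = (7^5 · 24); the sign does not affect v_p). Step 3 — |x − y|_7 = 7^{-5} = 1/16807.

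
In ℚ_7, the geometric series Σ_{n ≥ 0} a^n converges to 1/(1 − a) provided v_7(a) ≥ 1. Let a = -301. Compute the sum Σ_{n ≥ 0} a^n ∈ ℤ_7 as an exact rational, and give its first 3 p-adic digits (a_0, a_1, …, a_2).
Σ a^n = 1/(1 − a) = 1/302;  first 3 digits = (1, 6, 1)

v_7(a) = 1 ≥ 1, so the series converges in ℤ_7 to 1/(1 − a) = 1/(1 − (-301)) = 1/302. Expand this rational in ℤ_7: compute digits iteratively via d_i = x_i mod 7, x_{i+1} = (x_i − d_i)/7. The first 3 digits are (1, 6, 1).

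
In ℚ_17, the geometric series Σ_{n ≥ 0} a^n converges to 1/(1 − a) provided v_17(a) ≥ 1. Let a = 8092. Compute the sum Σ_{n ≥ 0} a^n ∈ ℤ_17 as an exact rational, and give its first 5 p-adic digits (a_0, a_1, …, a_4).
Σ a^n = 1/(1 − a) = -1/8091;  first 5 digits = (1, 0, 11, 1, 2)

v_17(a) = 2 ≥ 1, so the series converges in ℤ_17 to 1/(1 − a) = 1/(1 − 8092) = -1/8091. Expand this rational in ℤ_17: compute digits iteratively via d_i = x_i mod 17, x_{i+1} = (x_i − d_i)/17. The first 5 digits are (1, 0, 11, 1, 2).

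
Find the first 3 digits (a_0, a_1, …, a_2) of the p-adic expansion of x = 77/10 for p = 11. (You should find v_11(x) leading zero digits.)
(a_0, …, a_2) = (0, 4, 3)

v_11(77/10) = 1, so a_0 = ... = a_0 = 0. Factor out: x = 11^1 · u with u = 7/10 a unit in ℤ_11. Expand u iteratively via a_{v+i} = u_i mod 11, u_{i+1} = (u_i − a_{v+i})/11:
  u_0 = 7/10;  a_1 = 4;  u_1 = (u_0 − 4)/11 = -3/10
  u_1 = -3/10;  a_2 = 3;  u_2 = (u_1 − 3)/11 = -3/10
Digits: (0, 4, 3).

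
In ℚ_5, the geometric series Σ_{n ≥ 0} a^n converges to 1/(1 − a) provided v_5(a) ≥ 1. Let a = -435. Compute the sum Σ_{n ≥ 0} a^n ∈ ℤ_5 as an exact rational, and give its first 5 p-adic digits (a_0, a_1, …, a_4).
Σ a^n = 1/(1 − a) = 1/436;  first 5 digits = (1, 3, 1, 2, 2)

v_5(a) = 1 ≥ 1, so the series converges in ℤ_5 to 1/(1 − a) = 1/(1 − (-435)) = 1/436. Expand this rational in ℤ_5: compute digits iteratively via d_i = x_i mod 5, x_{i+1} = (x_i − d_i)/5. The first 5 digits are (1, 3, 1, 2, 2).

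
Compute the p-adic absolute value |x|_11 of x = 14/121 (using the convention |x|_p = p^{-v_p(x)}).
|14/121|_11 = 121

Step 1 — compute v_11(x) by factoring powers of 11 out of the numerator and denominator: v_11(14/121) = -2. Step 2 — apply |x|_p = p^{-v_p(x)} = 11^{2} = 121.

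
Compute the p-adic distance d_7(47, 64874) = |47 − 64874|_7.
d_7(47, 64874) = 1/2401

Step 1 — x − y = 47 − 64874 = -64827. Step 2 — v_7(-64827) = 4 (factor: -64827 = −(7^4 · 27); the sign does not affect v_p). Step 3 — |x − y|_7 = 7^{-4} = 1/2401.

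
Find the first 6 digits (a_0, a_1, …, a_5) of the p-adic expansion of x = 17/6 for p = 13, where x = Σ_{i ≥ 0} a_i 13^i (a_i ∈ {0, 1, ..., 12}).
(a_0, …, a_5) = (5, 2, 2, 2, 2, 2)

v_13(17/6) = 0 (numerator and denominator both coprime to 13), so x ∈ ℤ_13^×. Compute digits iteratively via a_i = x_i mod 13, x_{i+1} = (x_i − a_i)/13, with x_0 = x:
  x_0 = 17/6;  a_0 = 5;  x_1 = (x_0 − 5)/13 = -1/6
  x_1 = -1/6;  a_1 = 2;  x_2 = (x_1 − 2)/13 = -1/6
  x_2 = -1/6;  a_2 = 2;  x_3 = (x_2 − 2)/13 = -1/6
  x_3 = -1/6;  a_3 = 2;  x_4 = (x_3 − 2)/13 = -1/6
  x_4 = -1/6;  a_4 = 2;  x_5 = (x_4 − 2)/13 = -1/6
  x_5 = -1/6;  a_5 = 2;  x_6 = (x_5 − 2)/13 = -1/6
Digits: (5, 2, 2, 2, 2, 2).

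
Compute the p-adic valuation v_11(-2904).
v_11(-2904) = 2

v_11(n) is the largest exponent k such that 11^k divides n. Factor out: -2904 = -11^2 · 24. (Sign doesn't affect v_p.) So v_11(-2904) = 2.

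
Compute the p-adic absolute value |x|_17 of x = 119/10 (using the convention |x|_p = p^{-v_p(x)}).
|119/10|_17 = 1/17

Step 1 — compute v_17(x) by factoring powers of 17 out of the numerator and denominator: v_17(119/10) = 1. Step 2 — apply |x|_p = p^{-v_p(x)} = 17^{-1} = 1/17.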